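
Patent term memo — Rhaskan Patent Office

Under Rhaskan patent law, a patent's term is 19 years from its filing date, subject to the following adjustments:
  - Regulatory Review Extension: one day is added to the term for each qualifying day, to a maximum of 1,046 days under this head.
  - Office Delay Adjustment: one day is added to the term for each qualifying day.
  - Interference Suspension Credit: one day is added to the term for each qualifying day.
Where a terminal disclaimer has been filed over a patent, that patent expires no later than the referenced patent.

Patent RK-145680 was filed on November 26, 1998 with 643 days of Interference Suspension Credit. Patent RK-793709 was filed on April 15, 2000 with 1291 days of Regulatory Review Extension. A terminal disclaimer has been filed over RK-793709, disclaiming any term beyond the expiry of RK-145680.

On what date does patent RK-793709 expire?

August 31, 2019

Natural term of RK-793709:
  Base: filing + 19 years → 15 April 2019.
  Regulatory Review Extension: 1291 days claimed exceeds the 1046-day cap, so +1046 days → 24 February 2022.
Expiry of referenced patent RK-145680:
  Base: filing + 19 years → 26 November 2017.
  Interference Suspension Credit: +643 days → 31 August 2019.
Terminal disclaimer: RK-793709 expires on the earlier of 24 February 2022 and 31 August 2019.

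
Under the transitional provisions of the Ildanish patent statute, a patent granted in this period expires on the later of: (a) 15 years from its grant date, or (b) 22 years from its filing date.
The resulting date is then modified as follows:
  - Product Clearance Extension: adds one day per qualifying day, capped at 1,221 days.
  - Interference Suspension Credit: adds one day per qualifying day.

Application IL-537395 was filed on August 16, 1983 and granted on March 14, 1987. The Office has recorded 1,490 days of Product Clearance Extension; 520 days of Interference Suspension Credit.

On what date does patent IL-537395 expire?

May 23, 2010

(a) grant + 15 years → 14 March 2002.
(b) filing + 22 years → 16 August 2005.
Later of the two: 16 August 2005.
Product Clearance Extension: 1490 days claimed exceeds the 1221-day cap, so +1221 days → 19 December 2008.
Interference Suspension Credit: +520 days → 23 May 2010.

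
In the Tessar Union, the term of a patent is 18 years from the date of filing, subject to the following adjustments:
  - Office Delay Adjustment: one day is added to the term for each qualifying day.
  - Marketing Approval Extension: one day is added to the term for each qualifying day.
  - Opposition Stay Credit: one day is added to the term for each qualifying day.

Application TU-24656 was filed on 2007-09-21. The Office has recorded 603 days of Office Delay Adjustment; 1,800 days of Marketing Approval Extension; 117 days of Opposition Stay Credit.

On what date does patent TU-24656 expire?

Base term: filing date + 18 years → 21 September 2025.
Office Delay Adjustment: +603 days → 17 May 2027.
Marketing Approval Extension: +1800 days → 20 April 2032.
Opposition Stay Credit: +117 days → 15 August 2032.

August 15, 2032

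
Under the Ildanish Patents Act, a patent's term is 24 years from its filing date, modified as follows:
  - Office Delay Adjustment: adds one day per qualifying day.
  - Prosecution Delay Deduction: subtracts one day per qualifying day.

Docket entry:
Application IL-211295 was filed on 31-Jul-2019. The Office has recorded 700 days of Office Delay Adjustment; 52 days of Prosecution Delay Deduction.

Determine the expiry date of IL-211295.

May 9, 2045

Base term: filing date + 24 years → 31 July 2043.
Office Delay Adjustment: +700 days → 30 June 2045.
Prosecution Delay Deduction: −52 days → 9 May 2045.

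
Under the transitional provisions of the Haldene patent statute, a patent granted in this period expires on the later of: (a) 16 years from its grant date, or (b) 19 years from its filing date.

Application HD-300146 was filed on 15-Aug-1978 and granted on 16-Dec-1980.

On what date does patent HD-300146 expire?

1997-08-15

(a) grant + 16 years → 16 December 1996.
(b) filing + 19 years → 15 August 1997.
Later of the two: 15 August 1997.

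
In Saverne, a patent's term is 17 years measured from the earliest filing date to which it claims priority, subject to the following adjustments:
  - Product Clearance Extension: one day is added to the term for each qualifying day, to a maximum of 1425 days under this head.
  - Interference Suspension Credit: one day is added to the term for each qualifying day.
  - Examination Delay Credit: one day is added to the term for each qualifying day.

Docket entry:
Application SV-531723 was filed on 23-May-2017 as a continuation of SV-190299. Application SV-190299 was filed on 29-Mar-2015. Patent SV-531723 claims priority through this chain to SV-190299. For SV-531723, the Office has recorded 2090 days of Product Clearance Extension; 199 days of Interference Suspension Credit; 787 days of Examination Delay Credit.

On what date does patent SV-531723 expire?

Earliest priority filing: 29 March 2015.
Base term: 29 March 2015 + 17 years → 29 March 2032.
Product Clearance Extension: 2090 days claimed exceeds the 1425-day cap, so +1425 days → 22 February 2036.
Interference Suspension Credit: +199 days → 8 September 2036.
Examination Delay Credit: +787 days → 4 November 2038.

November 4, 2038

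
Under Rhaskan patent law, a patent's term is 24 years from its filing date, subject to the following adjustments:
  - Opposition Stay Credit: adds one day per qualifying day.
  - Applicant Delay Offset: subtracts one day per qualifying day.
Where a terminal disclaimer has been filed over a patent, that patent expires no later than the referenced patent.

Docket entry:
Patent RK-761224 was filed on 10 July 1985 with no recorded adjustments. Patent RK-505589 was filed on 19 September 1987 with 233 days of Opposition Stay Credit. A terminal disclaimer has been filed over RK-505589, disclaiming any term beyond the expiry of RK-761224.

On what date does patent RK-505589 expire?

July 10, 2009

Natural term of RK-505589:
  Base: filing + 24 years → 19 September 2011.
  Opposition Stay Credit: +233 days → 9 May 2012.
Expiry of referenced patent RK-761224:
  Base: filing + 24 years → 10 July 2009.
Terminal disclaimer: RK-505589 expires on the earlier of 9 May 2012 and 10 July 2009.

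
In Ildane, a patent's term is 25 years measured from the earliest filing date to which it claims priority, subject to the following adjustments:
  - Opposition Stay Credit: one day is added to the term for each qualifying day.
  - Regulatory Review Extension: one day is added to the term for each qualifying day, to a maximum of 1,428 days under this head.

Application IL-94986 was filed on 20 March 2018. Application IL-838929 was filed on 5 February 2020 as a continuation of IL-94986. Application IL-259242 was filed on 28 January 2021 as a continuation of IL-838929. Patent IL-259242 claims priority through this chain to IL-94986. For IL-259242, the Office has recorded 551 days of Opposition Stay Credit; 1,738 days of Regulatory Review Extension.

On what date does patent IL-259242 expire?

2048-08-19

Earliest priority filing: 20 March 2018.
Base term: 20 March 2018 + 25 years → 20 March 2043.
Opposition Stay Credit: +551 days → 21 September 2044.
Regulatory Review Extension: 1738 days claimed exceeds the 1428-day cap, so +1428 days → 19 August 2048.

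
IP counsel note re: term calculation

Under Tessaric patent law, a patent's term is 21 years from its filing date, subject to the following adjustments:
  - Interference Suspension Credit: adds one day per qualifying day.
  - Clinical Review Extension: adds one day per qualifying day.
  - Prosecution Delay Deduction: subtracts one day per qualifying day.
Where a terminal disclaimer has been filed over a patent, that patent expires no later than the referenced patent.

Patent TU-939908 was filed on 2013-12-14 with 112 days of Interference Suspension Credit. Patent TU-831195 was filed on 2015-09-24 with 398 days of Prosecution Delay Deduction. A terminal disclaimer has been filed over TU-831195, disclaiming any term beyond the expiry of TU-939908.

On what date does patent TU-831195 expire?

2035-04-05

Natural term of TU-831195:
  Base: filing + 21 years → 24 September 2036.
  Prosecution Delay Deduction: −398 days → 23 August 2035.
Expiry of referenced patent TU-939908:
  Base: filing + 21 years → 14 December 2034.
  Interference Suspension Credit: +112 days → 5 April 2035.
Terminal disclaimer: TU-831195 expires on the earlier of 23 August 2035 and 5 April 2035.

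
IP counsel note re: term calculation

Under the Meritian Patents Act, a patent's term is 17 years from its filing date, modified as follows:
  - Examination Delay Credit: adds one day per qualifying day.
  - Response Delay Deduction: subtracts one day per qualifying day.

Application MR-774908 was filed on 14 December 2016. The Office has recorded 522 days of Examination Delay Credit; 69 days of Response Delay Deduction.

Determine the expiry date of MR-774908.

March 12, 2035

Base term: filing date + 17 years → 14 December 2033.
Examination Delay Credit: +522 days → 20 May 2035.
Response Delay Deduction: −69 days → 12 March 2035.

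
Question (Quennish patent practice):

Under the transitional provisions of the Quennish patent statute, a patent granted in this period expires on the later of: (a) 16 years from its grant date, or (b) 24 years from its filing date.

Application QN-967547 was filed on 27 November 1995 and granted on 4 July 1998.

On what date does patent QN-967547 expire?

2019-11-27

(a) grant + 16 years → 4 July 2014.
(b) filing + 24 years → 27 November 2019.
Later of the two: 27 November 2019.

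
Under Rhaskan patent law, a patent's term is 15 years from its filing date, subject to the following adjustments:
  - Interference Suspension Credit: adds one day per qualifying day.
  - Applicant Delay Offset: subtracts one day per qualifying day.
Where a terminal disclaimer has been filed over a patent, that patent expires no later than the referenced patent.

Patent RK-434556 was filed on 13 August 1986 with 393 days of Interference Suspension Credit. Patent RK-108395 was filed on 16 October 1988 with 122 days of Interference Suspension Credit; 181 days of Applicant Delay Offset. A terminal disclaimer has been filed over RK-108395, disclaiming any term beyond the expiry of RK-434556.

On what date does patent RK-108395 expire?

September 10, 2002

Natural term of RK-108395:
  Base: filing + 15 years → 16 October 2003.
  Interference Suspension Credit: +122 days → 15 February 2004.
  Applicant Delay Offset: −181 days → 18 August 2003.
Expiry of referenced patent RK-434556:
  Base: filing + 15 years → 13 August 2001.
  Interference Suspension Credit: +393 days → 10 September 2002.
Terminal disclaimer: RK-108395 expires on the earlier of 18 August 2003 and 10 September 2002.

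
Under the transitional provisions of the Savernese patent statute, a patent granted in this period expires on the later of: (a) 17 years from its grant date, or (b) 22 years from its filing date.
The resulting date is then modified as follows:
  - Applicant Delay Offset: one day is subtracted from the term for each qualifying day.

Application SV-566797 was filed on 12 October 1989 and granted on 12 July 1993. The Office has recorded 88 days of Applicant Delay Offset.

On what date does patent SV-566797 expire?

(a) grant + 17 years → 12 July 2010.
(b) filing + 22 years → 12 October 2011.
Later of the two: 12 October 2011.
Applicant Delay Offset: −88 days → 16 July 2011.

2011-07-16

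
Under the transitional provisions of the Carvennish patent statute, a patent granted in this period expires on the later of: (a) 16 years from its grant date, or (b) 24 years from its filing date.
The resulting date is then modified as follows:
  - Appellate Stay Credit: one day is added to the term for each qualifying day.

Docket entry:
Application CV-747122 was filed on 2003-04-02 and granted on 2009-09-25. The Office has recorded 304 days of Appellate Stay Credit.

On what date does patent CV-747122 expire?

(a) grant + 16 years → 25 September 2025.
(b) filing + 24 years → 2 April 2027.
Later of the two: 2 April 2027.
Appellate Stay Credit: +304 days → 31 January 2028.

January 31, 2028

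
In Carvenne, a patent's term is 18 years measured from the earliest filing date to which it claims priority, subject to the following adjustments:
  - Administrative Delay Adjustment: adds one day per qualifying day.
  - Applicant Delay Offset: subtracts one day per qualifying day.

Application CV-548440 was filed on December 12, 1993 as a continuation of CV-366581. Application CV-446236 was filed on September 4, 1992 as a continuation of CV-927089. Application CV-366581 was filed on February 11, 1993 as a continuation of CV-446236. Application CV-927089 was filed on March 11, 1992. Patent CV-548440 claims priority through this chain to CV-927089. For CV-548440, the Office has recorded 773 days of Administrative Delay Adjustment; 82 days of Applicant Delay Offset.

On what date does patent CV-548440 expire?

2012-01-31

Earliest priority filing: 11 March 1992.
Base term: 11 March 1992 + 18 years → 11 March 2010.
Administrative Delay Adjustment: +773 days → 22 April 2012.
Applicant Delay Offset: −82 days → 31 January 2012.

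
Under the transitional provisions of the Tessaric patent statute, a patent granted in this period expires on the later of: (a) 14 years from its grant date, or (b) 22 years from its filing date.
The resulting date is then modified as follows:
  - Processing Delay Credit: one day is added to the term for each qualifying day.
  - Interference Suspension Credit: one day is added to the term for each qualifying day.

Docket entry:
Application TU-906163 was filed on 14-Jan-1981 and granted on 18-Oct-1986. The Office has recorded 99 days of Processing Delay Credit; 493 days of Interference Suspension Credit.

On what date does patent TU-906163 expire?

(a) grant + 14 years → 18 October 2000.
(b) filing + 22 years → 14 January 2003.
Later of the two: 14 January 2003.
Processing Delay Credit: +99 days → 23 April 2003.
Interference Suspension Credit: +493 days → 28 August 2004.

August 28, 2004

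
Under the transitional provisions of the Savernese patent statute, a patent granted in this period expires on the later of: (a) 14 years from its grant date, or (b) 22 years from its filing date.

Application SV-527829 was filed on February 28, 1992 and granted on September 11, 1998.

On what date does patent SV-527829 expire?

(a) grant + 14 years → 11 September 2012.
(b) filing + 22 years → 28 February 2014.
Later of the two: 28 February 2014.

February 28, 2014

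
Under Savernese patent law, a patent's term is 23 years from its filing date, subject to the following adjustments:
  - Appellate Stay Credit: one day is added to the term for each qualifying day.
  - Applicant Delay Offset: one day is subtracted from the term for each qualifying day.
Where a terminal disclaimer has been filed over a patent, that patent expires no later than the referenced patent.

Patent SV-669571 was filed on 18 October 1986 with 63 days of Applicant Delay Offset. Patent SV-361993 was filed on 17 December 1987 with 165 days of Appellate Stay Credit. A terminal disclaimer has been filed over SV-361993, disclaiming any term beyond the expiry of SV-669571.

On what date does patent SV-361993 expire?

2009-08-16

Natural term of SV-361993:
  Base: filing + 23 years → 17 December 2010.
  Appellate Stay Credit: +165 days → 31 May 2011.
Expiry of referenced patent SV-669571:
  Base: filing + 23 years → 18 October 2009.
  Applicant Delay Offset: −63 days → 16 August 2009.
Terminal disclaimer: SV-361993 expires on the earlier of 31 May 2011 and 16 August 2009.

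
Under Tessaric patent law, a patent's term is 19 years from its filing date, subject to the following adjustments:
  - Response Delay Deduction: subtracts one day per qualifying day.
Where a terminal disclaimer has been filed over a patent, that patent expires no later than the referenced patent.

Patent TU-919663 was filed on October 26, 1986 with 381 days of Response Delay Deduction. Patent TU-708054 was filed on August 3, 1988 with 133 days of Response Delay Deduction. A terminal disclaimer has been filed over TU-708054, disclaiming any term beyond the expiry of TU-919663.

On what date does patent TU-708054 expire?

Natural term of TU-708054:
  Base: filing + 19 years → 3 August 2007.
  Response Delay Deduction: −133 days → 23 March 2007.
Expiry of referenced patent TU-919663:
  Base: filing + 19 years → 26 October 2005.
  Response Delay Deduction: −381 days → 10 October 2004.
Terminal disclaimer: TU-708054 expires on the earlier of 23 March 2007 and 10 October 2004.

2004-10-10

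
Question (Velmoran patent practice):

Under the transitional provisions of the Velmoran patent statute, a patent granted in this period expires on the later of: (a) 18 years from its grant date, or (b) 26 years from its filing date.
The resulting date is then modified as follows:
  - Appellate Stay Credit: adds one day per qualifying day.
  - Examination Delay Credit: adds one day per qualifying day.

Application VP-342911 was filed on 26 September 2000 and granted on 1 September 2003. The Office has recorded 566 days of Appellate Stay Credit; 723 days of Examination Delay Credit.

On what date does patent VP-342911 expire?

2030-04-07

(a) grant + 18 years → 1 September 2021.
(b) filing + 26 years → 26 September 2026.
Later of the two: 26 September 2026.
Appellate Stay Credit: +566 days → 14 April 2028.
Examination Delay Credit: +723 days → 7 April 2030.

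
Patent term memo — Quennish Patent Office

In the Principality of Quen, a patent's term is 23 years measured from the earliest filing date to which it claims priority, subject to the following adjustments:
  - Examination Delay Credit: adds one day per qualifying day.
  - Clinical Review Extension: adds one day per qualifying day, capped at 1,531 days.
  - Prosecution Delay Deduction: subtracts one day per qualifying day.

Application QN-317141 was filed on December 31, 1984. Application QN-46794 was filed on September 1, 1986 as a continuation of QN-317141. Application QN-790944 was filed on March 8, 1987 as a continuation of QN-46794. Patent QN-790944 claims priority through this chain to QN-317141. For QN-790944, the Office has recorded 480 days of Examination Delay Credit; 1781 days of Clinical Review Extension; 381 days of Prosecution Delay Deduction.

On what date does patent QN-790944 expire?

June 17, 2012

Earliest priority filing: 31 December 1984.
Base term: 31 December 1984 + 23 years → 31 December 2007.
Examination Delay Credit: +480 days → 24 April 2009.
Clinical Review Extension: 1781 days claimed exceeds the 1531-day cap, so +1531 days → 3 July 2013.
Prosecution Delay Deduction: −381 days → 17 June 2012.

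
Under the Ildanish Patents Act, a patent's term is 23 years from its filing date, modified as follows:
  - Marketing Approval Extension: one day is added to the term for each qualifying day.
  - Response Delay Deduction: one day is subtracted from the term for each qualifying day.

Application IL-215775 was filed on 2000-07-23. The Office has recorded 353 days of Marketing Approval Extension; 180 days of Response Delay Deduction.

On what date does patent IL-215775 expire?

January 12, 2024

Base term: filing date + 23 years → 23 July 2023.
Marketing Approval Extension: +353 days → 10 July 2024.
Response Delay Deduction: −180 days → 12 January 2024.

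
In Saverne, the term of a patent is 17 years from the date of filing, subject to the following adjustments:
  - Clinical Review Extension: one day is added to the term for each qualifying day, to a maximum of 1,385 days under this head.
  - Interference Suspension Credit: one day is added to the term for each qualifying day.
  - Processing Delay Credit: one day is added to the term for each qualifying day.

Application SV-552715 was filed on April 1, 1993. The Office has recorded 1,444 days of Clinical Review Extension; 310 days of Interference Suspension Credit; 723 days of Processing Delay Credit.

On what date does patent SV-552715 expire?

November 13, 2016

Base term: filing date + 17 years → 1 April 2010.
Clinical Review Extension: 1444 days claimed exceeds the 1385-day cap, so +1385 days → 15 January 2014.
Interference Suspension Credit: +310 days → 21 November 2014.
Processing Delay Credit: +723 days → 13 November 2016.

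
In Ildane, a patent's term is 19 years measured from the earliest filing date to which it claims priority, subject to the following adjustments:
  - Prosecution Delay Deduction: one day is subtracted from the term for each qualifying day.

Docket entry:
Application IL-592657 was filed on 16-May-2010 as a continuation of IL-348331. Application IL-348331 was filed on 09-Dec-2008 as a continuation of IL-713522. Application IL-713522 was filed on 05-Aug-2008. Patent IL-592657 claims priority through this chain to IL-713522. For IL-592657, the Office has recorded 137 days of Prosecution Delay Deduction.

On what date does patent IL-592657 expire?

Earliest priority filing: 5 August 2008.
Base term: 5 August 2008 + 19 years → 5 August 2027.
Prosecution Delay Deduction: −137 days → 21 March 2027.

2027-03-21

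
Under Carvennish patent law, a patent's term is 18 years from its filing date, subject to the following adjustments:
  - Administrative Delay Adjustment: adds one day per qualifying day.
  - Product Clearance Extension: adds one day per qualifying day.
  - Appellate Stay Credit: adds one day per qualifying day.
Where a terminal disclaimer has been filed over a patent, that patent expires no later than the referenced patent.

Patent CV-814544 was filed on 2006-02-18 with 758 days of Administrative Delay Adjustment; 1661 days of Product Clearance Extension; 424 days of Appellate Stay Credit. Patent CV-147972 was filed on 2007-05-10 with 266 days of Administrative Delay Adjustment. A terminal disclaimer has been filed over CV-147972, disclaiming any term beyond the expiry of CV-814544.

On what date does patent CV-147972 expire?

2026-01-31

Natural term of CV-147972:
  Base: filing + 18 years → 10 May 2025.
  Administrative Delay Adjustment: +266 days → 31 January 2026.
Expiry of referenced patent CV-814544:
  Base: filing + 18 years → 18 February 2024.
  Administrative Delay Adjustment: +758 days → 17 March 2026.
  Product Clearance Extension: +1661 days → 3 October 2030.
  Appellate Stay Credit: +424 days → 1 December 2031.
Terminal disclaimer: CV-147972 expires on the earlier of 31 January 2026 and 1 December 2031.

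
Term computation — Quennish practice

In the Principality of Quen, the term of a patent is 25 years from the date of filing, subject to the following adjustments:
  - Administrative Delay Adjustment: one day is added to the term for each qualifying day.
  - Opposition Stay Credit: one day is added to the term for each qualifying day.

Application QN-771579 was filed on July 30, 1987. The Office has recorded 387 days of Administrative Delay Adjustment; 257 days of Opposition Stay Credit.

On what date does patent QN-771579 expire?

Base term: filing date + 25 years → 30 July 2012.
Administrative Delay Adjustment: +387 days → 21 August 2013.
Opposition Stay Credit: +257 days → 5 May 2014.

May 5, 2014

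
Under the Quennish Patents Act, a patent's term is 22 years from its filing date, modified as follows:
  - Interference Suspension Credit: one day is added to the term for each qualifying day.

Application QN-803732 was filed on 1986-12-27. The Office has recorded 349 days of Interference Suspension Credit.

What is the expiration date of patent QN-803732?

December 11, 2009

Base term: filing date + 22 years → 27 December 2008.
Interference Suspension Credit: +349 days → 11 December 2009.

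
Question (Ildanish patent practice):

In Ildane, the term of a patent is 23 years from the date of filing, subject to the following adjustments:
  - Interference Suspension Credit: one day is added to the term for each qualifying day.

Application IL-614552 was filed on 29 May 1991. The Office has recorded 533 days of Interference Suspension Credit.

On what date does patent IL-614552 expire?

Base term: filing date + 23 years → 29 May 2014.
Interference Suspension Credit: +533 days → 13 November 2015.

November 13, 2015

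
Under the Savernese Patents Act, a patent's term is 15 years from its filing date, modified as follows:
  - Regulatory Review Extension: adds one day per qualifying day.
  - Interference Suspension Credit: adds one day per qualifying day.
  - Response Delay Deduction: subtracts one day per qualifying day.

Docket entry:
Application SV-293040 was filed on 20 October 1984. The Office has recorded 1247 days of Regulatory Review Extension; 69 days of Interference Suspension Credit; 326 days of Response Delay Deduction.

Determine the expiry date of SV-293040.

July 6, 2002

Base term: filing date + 15 years → 20 October 1999.
Regulatory Review Extension: +1247 days → 20 March 2003.
Interference Suspension Credit: +69 days → 28 May 2003.
Response Delay Deduction: −326 days → 6 July 2002.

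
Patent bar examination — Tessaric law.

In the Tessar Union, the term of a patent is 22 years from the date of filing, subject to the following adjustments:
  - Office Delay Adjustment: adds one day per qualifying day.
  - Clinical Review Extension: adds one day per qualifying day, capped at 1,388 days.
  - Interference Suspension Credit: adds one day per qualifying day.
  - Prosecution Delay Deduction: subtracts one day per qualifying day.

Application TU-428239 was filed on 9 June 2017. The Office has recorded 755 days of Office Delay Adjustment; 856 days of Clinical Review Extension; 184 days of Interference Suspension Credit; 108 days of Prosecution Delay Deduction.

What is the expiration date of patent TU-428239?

Base term: filing date + 22 years → 9 June 2039.
Office Delay Adjustment: +755 days → 3 July 2041.
Clinical Review Extension: 856 days (within the 1388-day cap) → +856 days → 6 November 2043.
Interference Suspension Credit: +184 days → 8 May 2044.
Prosecution Delay Deduction: −108 days → 21 January 2044.

January 21, 2044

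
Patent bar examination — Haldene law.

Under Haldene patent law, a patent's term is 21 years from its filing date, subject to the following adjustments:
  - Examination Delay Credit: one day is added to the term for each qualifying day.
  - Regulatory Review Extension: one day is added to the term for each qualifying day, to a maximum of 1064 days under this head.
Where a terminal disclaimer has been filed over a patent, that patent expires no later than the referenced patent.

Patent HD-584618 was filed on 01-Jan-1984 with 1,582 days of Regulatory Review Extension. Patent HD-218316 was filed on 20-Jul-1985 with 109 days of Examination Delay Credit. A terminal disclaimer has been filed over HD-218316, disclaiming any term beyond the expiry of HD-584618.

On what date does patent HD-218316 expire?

Natural term of HD-218316:
  Base: filing + 21 years → 20 July 2006.
  Examination Delay Credit: +109 days → 6 November 2006.
Expiry of referenced patent HD-584618:
  Base: filing + 21 years → 1 January 2005.
  Regulatory Review Extension: 1582 days claimed exceeds the 1064-day cap, so +1064 days → 1 December 2007.
Terminal disclaimer: HD-218316 expires on the earlier of 6 November 2006 and 1 December 2007.

November 6, 2006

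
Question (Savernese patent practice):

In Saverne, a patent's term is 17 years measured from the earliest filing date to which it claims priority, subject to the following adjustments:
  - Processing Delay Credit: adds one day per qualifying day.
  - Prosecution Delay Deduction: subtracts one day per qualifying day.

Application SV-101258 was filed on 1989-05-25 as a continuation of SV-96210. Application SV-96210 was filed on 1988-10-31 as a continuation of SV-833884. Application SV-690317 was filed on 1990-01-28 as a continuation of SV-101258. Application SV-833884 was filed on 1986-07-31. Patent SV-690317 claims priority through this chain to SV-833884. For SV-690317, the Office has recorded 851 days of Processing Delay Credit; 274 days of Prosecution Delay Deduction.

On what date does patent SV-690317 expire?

Earliest priority filing: 31 July 1986.
Base term: 31 July 1986 + 17 years → 31 July 2003.
Processing Delay Credit: +851 days → 28 November 2005.
Prosecution Delay Deduction: −274 days → 27 February 2005.

February 27, 2005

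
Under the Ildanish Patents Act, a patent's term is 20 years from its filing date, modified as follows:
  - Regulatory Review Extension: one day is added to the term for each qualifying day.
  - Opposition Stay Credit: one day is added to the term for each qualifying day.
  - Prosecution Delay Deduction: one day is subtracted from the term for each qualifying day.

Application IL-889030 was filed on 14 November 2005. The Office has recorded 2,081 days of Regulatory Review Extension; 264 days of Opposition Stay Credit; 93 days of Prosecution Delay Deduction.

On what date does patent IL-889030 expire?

2032-01-14

Base term: filing date + 20 years → 14 November 2025.
Regulatory Review Extension: +2081 days → 27 July 2031.
Opposition Stay Credit: +264 days → 16 April 2032.
Prosecution Delay Deduction: −93 days → 14 January 2032.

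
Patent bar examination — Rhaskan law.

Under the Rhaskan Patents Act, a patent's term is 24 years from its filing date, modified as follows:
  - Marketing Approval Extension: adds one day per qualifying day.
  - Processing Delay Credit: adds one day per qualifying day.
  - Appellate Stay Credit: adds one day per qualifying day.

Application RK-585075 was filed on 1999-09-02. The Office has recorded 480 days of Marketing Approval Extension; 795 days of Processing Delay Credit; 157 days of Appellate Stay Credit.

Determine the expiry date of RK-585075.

Base term: filing date + 24 years → 2 September 2023.
Marketing Approval Extension: +480 days → 25 December 2024.
Processing Delay Credit: +795 days → 28 February 2027.
Appellate Stay Credit: +157 days → 4 August 2027.

August 4, 2027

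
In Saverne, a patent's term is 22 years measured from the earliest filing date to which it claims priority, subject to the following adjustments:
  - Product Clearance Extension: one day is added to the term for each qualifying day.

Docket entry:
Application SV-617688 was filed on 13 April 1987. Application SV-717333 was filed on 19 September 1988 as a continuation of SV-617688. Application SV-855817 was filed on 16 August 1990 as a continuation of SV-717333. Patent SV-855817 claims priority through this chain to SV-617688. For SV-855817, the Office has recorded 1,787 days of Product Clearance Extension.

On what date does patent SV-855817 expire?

March 5, 2014

Earliest priority filing: 13 April 1987.
Base term: 13 April 1987 + 22 years → 13 April 2009.
Product Clearance Extension: +1787 days → 5 March 2014.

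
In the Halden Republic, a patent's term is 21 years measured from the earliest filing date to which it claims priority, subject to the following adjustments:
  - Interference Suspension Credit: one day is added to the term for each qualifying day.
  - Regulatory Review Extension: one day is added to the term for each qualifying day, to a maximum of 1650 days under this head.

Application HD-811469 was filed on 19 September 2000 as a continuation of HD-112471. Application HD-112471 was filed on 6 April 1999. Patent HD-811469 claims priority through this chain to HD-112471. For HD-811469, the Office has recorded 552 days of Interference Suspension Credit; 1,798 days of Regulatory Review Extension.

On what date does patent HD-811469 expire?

2026-04-17

Earliest priority filing: 6 April 1999.
Base term: 6 April 1999 + 21 years → 6 April 2020.
Interference Suspension Credit: +552 days → 10 October 2021.
Regulatory Review Extension: 1798 days claimed exceeds the 1650-day cap, so +1650 days → 17 April 2026.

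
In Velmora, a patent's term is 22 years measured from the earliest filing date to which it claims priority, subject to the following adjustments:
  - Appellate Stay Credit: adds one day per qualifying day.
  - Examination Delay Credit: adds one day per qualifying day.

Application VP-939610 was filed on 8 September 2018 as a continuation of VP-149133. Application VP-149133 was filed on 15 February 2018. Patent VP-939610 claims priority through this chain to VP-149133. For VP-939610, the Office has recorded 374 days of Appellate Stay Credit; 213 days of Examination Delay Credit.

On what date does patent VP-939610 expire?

September 24, 2041

Earliest priority filing: 15 February 2018.
Base term: 15 February 2018 + 22 years → 15 February 2040.
Appellate Stay Credit: +374 days → 23 February 2041.
Examination Delay Credit: +213 days → 24 September 2041.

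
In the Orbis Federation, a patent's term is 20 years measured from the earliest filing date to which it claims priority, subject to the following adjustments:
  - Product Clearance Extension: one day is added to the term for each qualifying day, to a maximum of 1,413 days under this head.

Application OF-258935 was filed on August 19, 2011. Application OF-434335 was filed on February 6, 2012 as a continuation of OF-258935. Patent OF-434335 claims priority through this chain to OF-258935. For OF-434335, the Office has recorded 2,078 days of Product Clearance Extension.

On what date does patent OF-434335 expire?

July 2, 2035

Earliest priority filing: 19 August 2011.
Base term: 19 August 2011 + 20 years → 19 August 2031.
Product Clearance Extension: 2078 days claimed exceeds the 1413-day cap, so +1413 days → 2 July 2035.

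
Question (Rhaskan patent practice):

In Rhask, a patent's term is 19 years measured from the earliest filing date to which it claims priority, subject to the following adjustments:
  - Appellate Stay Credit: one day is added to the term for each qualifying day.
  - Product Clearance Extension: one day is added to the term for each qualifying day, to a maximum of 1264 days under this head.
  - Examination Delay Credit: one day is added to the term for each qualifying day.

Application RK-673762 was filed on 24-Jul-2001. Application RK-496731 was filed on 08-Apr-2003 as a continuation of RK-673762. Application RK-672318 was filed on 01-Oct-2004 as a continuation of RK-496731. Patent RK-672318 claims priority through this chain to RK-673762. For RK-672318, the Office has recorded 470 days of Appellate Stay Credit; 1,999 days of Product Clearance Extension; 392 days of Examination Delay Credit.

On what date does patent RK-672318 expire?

Earliest priority filing: 24 July 2001.
Base term: 24 July 2001 + 19 years → 24 July 2020.
Appellate Stay Credit: +470 days → 6 November 2021.
Product Clearance Extension: 1999 days claimed exceeds the 1264-day cap, so +1264 days → 23 April 2025.
Examination Delay Credit: +392 days → 20 May 2026.

2026-05-20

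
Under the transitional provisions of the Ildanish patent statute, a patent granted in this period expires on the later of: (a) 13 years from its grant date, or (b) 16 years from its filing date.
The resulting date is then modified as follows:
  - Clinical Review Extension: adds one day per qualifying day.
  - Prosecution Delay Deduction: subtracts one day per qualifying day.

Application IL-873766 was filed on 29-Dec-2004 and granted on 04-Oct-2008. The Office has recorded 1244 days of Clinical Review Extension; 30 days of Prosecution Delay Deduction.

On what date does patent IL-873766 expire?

(a) grant + 13 years → 4 October 2021.
(b) filing + 16 years → 29 December 2020.
Later of the two: 4 October 2021.
Clinical Review Extension: +1244 days → 1 March 2025.
Prosecution Delay Deduction: −30 days → 30 January 2025.

January 30, 2025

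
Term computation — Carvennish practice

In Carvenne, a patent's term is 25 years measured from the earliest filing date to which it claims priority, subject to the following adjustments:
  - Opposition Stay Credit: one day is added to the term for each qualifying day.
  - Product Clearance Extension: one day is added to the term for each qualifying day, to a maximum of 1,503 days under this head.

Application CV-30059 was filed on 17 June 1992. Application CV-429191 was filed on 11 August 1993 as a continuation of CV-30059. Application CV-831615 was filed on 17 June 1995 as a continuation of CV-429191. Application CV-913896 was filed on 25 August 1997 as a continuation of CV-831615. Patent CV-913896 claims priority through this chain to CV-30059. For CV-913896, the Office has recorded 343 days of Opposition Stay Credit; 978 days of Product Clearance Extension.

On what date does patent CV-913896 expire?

Earliest priority filing: 17 June 1992.
Base term: 17 June 1992 + 25 years → 17 June 2017.
Opposition Stay Credit: +343 days → 26 May 2018.
Product Clearance Extension: 978 days (within the 1503-day cap) → +978 days → 28 January 2021.

January 28, 2021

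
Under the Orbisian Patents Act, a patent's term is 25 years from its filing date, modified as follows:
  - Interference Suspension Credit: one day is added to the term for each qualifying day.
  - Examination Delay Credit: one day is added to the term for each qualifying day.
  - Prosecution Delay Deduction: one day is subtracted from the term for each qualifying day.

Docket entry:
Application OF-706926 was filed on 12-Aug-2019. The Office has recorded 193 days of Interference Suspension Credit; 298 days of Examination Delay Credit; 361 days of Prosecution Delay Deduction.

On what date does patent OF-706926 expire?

December 20, 2044

Base term: filing date + 25 years → 12 August 2044.
Interference Suspension Credit: +193 days → 21 February 2045.
Examination Delay Credit: +298 days → 16 December 2045.
Prosecution Delay Deduction: −361 days → 20 December 2044.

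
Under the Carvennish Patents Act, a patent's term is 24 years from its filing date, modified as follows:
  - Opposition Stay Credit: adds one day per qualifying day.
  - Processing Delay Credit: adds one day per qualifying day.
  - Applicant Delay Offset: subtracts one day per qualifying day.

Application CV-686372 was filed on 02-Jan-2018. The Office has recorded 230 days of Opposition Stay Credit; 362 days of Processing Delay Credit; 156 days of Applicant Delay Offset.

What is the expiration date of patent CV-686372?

March 14, 2043

Base term: filing date + 24 years → 2 January 2042.
Opposition Stay Credit: +230 days → 20 August 2042.
Processing Delay Credit: +362 days → 17 August 2043.
Applicant Delay Offset: −156 days → 14 March 2043.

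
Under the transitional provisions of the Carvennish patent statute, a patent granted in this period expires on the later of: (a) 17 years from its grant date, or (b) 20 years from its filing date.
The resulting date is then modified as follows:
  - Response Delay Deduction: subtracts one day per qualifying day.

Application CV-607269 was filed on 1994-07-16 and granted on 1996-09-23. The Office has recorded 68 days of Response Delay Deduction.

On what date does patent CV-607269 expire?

(a) grant + 17 years → 23 September 2013.
(b) filing + 20 years → 16 July 2014.
Later of the two: 16 July 2014.
Response Delay Deduction: −68 days → 9 May 2014.

May 9, 2014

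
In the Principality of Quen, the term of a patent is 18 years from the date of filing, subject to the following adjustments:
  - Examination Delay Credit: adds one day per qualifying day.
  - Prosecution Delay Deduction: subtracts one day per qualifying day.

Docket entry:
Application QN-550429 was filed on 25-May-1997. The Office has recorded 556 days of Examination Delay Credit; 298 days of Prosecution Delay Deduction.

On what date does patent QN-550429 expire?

February 7, 2016

Base term: filing date + 18 years → 25 May 2015.
Examination Delay Credit: +556 days → 1 December 2016.
Prosecution Delay Deduction: −298 days → 7 February 2016.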